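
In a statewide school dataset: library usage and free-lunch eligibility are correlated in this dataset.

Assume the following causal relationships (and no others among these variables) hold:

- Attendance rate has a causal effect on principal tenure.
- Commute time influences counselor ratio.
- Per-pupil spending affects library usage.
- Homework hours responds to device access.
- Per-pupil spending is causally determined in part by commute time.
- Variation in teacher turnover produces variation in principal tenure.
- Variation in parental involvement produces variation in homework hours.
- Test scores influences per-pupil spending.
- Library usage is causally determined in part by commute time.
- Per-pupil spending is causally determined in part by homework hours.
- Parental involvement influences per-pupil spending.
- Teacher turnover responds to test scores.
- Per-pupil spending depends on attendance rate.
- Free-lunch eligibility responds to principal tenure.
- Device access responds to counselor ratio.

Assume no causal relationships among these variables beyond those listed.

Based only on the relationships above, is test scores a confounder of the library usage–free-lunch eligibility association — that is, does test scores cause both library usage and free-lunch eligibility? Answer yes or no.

Test scores has a causal path to library usage (test scores → per-pupil spending → library usage) and to free-lunch eligibility (test scores → teacher turnover → principal tenure → free-lunch eligibility), so it is a common cause of both — a confounder.

yes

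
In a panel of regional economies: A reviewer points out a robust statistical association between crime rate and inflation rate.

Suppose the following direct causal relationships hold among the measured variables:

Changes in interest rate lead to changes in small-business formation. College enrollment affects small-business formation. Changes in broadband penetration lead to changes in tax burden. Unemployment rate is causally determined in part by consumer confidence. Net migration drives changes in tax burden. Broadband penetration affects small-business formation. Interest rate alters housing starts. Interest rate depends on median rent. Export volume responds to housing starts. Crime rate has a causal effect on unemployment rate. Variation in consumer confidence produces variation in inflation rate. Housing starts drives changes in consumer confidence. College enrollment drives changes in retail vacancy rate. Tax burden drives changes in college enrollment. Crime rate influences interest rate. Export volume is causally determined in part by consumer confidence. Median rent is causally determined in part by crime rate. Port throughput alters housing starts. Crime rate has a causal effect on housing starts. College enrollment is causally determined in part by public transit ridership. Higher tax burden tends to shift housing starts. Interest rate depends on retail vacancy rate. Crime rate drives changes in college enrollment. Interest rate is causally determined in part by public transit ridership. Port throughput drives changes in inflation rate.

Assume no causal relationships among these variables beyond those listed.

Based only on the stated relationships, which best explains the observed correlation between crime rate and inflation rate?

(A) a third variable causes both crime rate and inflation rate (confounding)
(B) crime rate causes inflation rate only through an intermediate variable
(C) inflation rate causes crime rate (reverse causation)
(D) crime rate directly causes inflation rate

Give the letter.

Crime rate reaches inflation rate through crime rate → housing starts → consumer confidence → inflation rate — an indirect causal chain with no direct crime rate → inflation rate link. No variable causes both crime rate and inflation rate, so confounding is ruled out; the effect is mediated.

B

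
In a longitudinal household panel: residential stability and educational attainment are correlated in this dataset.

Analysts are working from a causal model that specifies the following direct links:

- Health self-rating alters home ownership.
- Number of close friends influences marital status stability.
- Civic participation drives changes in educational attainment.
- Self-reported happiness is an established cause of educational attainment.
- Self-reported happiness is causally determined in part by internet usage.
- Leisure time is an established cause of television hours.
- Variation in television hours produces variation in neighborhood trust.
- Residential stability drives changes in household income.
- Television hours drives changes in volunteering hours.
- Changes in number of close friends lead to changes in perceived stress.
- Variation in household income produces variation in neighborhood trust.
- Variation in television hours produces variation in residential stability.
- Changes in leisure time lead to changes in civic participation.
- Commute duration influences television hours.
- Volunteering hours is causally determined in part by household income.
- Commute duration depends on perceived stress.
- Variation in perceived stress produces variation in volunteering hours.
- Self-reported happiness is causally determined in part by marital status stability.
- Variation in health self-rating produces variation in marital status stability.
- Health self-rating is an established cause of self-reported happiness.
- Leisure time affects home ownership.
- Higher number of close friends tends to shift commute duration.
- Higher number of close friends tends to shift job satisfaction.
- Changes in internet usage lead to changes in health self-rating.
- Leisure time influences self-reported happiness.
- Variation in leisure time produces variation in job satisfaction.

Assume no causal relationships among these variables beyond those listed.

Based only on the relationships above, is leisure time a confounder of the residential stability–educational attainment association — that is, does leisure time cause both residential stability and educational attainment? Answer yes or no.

Leisure time has a causal path to residential stability (leisure time → television hours → residential stability) and to educational attainment (leisure time → civic participation → educational attainment), so it is a common cause of both — a confounder.

yes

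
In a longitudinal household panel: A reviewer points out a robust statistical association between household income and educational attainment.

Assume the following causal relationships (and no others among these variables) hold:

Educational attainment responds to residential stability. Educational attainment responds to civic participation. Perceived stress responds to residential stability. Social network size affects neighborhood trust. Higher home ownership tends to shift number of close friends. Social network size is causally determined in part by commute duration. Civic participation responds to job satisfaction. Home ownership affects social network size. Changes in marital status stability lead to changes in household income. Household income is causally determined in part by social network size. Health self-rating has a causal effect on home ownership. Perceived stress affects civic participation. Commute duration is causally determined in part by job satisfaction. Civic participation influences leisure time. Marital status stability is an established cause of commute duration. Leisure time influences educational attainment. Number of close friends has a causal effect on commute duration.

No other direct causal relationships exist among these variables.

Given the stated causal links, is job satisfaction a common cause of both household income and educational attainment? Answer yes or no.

yes

Job satisfaction has a causal path to household income (job satisfaction → commute duration → social network size → household income) and to educational attainment (job satisfaction → civic participation → educational attainment), so it is a common cause of both — a confounder.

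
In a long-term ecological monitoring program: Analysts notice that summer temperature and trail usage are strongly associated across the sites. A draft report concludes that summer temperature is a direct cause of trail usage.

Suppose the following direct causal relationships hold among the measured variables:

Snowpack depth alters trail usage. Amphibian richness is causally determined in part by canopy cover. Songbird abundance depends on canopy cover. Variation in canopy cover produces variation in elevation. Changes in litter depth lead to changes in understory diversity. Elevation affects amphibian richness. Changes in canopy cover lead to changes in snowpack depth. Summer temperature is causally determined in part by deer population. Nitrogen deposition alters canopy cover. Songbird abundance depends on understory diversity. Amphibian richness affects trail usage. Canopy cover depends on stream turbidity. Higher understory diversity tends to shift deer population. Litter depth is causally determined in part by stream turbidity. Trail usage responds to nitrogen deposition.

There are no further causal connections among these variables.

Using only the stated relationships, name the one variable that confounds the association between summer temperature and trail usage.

Stream turbidity has a causal path to summer temperature (stream turbidity → litter depth → understory diversity → deer population → summer temperature) and a separate causal path to trail usage (stream turbidity → canopy cover → amphibian richness → trail usage), so it is a common cause of both.
No stated relationship gives summer temperature a causal route to trail usage, so the correlation is explained by the shared upstream cause rather than a direct effect.

stream turbidity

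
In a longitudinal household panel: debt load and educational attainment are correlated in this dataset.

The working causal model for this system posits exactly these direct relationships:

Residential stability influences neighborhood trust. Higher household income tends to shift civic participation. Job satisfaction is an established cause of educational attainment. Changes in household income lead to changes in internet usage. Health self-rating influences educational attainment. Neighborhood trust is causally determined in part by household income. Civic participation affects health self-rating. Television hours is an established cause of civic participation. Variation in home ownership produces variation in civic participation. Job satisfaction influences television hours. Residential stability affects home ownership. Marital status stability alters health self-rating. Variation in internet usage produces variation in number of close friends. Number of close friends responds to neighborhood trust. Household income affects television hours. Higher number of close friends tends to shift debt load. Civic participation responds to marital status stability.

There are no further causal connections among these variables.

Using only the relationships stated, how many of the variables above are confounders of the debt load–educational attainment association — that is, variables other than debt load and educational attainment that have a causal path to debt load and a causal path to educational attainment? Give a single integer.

2

The common causes are: household income (to debt load via household income → internet usage → number of close friends → debt load; to educational attainment via household income → civic participation → health self-rating → educational attainment); residential stability (to debt load via residential stability → neighborhood trust → number of close friends → debt load; to educational attainment via residential stability → home ownership → civic participation → health self-rating → educational attainment).
Every other variable lacks a causal path to at least one of debt load and educational attainment.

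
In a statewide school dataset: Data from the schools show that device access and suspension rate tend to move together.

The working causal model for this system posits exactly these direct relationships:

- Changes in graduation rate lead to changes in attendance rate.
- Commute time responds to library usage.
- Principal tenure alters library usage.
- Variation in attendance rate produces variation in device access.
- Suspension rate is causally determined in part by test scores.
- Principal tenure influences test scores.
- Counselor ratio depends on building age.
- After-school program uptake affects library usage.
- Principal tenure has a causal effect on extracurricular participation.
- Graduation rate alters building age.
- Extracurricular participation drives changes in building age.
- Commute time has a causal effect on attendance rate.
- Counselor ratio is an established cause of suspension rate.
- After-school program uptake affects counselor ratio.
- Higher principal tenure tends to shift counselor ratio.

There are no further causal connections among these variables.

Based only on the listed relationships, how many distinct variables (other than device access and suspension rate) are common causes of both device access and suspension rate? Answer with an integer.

3

The common causes are: after-school program uptake (to device access via after-school program uptake → library usage → commute time → attendance rate → device access; to suspension rate via after-school program uptake → counselor ratio → suspension rate); graduation rate (to device access via graduation rate → attendance rate → device access; to suspension rate via graduation rate → building age → counselor ratio → suspension rate); principal tenure (to device access via principal tenure → library usage → commute time → attendance rate → device access; to suspension rate via principal tenure → test scores → suspension rate).
Every other variable lacks a causal path to at least one of device access and suspension rate.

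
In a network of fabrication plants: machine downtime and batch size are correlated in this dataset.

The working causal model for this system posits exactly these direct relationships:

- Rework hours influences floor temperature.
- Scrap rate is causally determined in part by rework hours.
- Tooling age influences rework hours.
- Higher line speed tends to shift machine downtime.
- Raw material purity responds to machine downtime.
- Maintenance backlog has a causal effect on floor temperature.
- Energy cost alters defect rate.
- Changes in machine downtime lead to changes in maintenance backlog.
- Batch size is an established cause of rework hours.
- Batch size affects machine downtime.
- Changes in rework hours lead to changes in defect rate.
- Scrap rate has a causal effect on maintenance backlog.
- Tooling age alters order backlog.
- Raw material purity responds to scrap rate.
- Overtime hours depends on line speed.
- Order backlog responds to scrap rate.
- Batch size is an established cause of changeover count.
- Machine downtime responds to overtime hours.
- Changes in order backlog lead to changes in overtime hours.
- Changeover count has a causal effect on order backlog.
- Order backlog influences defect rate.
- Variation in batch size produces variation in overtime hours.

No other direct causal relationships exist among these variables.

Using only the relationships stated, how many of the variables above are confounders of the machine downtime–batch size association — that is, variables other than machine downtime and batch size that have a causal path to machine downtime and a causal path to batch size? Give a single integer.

No listed variable has a causal path to both machine downtime and batch size, so there are no common causes.

0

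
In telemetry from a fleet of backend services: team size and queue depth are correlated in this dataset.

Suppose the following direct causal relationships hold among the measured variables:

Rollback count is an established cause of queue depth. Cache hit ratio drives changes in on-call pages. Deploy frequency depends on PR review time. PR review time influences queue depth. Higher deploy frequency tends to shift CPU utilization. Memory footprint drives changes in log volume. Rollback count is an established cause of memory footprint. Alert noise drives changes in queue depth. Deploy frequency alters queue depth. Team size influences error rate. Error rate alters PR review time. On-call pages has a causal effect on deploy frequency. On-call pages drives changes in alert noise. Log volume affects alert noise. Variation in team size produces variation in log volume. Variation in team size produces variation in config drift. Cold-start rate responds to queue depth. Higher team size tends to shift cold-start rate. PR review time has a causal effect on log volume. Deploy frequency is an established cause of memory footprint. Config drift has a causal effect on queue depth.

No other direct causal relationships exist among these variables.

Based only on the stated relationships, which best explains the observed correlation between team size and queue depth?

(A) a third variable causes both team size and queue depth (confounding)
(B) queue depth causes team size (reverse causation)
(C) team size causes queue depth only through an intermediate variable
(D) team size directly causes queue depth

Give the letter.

Team size reaches queue depth through team size → config drift → queue depth — an indirect causal chain with no direct team size → queue depth link. No variable causes both team size and queue depth, so confounding is ruled out; the effect is mediated.

C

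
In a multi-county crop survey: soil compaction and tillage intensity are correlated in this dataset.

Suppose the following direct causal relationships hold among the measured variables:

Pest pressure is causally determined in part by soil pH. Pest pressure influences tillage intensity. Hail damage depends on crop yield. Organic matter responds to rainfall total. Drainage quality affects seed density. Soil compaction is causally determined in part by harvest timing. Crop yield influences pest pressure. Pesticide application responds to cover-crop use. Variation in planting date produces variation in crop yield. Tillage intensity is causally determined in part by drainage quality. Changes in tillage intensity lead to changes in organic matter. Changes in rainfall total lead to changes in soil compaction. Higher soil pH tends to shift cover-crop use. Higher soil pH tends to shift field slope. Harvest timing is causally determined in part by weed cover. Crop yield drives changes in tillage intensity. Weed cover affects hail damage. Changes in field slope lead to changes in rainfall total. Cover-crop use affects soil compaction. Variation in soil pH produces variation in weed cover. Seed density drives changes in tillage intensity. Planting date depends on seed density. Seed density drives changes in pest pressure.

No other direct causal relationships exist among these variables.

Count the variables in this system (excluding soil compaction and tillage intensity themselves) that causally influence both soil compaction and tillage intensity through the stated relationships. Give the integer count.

1

The common causes are: soil pH (to soil compaction via soil pH → cover-crop use → soil compaction; to tillage intensity via soil pH → pest pressure → tillage intensity).
Every other variable lacks a causal path to at least one of soil compaction and tillage intensity.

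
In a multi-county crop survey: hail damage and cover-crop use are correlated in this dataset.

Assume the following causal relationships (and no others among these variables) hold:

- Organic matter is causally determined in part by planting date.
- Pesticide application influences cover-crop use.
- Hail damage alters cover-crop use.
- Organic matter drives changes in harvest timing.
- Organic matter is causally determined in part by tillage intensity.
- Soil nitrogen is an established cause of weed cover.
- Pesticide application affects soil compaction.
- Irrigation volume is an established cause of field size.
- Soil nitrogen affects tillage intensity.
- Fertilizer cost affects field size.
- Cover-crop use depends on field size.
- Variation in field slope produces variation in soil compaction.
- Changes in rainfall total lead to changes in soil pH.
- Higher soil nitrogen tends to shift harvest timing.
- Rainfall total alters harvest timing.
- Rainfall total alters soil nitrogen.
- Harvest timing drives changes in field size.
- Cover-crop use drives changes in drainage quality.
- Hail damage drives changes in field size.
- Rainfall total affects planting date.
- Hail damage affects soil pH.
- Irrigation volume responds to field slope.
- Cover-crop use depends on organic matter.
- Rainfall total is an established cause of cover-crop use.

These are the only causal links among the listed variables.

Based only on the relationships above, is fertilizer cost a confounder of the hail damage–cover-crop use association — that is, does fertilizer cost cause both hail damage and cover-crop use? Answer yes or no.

no

Fertilizer cost has no stated causal path to hail damage. A confounder must cause both variables, so fertilizer cost does not qualify.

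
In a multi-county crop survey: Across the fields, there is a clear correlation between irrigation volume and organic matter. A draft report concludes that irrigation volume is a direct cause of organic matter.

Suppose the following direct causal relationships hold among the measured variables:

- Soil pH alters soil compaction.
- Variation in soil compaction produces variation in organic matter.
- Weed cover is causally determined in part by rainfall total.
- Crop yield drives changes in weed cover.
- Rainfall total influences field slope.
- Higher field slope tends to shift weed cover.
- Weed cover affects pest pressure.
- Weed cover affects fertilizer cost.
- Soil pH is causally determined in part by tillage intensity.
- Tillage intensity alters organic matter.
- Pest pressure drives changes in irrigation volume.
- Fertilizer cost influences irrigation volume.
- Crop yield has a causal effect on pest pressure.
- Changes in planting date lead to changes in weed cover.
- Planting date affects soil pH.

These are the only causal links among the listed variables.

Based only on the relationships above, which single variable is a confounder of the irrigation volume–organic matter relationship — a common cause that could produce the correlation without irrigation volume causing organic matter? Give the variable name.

planting date

Planting date has a causal path to irrigation volume (planting date → weed cover → pest pressure → irrigation volume) and a separate causal path to organic matter (planting date → soil pH → soil compaction → organic matter), so it is a common cause of both.
No stated relationship gives irrigation volume a causal route to organic matter, so the correlation is explained by the shared upstream cause rather than a direct effect.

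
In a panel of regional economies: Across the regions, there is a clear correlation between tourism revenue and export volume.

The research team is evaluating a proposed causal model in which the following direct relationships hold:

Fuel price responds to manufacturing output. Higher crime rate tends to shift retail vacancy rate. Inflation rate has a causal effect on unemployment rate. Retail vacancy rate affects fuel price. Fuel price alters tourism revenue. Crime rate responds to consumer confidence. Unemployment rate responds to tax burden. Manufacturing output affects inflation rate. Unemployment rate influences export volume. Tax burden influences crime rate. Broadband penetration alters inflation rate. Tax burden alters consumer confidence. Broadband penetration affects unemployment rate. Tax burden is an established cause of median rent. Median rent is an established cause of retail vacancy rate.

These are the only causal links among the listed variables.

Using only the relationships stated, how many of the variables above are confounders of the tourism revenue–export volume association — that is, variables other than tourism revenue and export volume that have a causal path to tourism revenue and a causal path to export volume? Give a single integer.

The common causes are: manufacturing output (to tourism revenue via manufacturing output → fuel price → tourism revenue; to export volume via manufacturing output → inflation rate → unemployment rate → export volume); tax burden (to tourism revenue via tax burden → median rent → retail vacancy rate → fuel price → tourism revenue; to export volume via tax burden → unemployment rate → export volume).
Every other variable lacks a causal path to at least one of tourism revenue and export volume.

2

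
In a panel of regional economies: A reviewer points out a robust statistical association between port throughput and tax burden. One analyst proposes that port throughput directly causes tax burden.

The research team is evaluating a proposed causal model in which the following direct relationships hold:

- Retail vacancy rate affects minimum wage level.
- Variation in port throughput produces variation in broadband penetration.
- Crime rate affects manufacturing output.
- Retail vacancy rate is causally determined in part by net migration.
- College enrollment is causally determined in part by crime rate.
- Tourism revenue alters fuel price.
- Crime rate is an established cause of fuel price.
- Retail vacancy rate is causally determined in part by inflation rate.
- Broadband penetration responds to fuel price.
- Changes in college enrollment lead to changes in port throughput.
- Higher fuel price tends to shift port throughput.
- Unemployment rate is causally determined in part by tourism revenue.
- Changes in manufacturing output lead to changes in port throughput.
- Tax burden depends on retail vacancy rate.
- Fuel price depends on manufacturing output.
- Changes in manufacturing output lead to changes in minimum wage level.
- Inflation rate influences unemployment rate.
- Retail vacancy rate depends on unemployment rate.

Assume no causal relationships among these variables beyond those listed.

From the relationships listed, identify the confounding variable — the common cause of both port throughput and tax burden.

tourism revenue

Tourism revenue has a causal path to port throughput (tourism revenue → fuel price → port throughput) and a separate causal path to tax burden (tourism revenue → unemployment rate → retail vacancy rate → tax burden), so it is a common cause of both.
No stated relationship gives port throughput a causal route to tax burden, so the correlation is explained by the shared upstream cause rather than a direct effect.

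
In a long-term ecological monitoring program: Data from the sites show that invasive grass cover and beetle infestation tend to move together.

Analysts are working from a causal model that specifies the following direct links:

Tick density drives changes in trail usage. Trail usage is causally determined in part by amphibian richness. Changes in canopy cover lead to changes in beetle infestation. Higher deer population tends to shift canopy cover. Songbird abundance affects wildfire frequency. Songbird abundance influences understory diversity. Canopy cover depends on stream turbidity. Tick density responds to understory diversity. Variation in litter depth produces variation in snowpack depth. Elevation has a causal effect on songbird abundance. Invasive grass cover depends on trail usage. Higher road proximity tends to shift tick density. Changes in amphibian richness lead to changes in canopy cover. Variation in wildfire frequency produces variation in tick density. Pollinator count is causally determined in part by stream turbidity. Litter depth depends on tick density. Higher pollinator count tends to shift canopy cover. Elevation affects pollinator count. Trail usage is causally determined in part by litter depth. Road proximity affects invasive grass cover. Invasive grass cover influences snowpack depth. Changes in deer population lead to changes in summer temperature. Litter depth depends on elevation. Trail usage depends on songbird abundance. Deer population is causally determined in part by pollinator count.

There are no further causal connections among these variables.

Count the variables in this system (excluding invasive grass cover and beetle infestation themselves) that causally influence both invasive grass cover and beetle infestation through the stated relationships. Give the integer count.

The common causes are: amphibian richness (to invasive grass cover via amphibian richness → trail usage → invasive grass cover; to beetle infestation via amphibian richness → canopy cover → beetle infestation); elevation (to invasive grass cover via elevation → songbird abundance → trail usage → invasive grass cover; to beetle infestation via elevation → pollinator count → canopy cover → beetle infestation).
Every other variable lacks a causal path to at least one of invasive grass cover and beetle infestation.

2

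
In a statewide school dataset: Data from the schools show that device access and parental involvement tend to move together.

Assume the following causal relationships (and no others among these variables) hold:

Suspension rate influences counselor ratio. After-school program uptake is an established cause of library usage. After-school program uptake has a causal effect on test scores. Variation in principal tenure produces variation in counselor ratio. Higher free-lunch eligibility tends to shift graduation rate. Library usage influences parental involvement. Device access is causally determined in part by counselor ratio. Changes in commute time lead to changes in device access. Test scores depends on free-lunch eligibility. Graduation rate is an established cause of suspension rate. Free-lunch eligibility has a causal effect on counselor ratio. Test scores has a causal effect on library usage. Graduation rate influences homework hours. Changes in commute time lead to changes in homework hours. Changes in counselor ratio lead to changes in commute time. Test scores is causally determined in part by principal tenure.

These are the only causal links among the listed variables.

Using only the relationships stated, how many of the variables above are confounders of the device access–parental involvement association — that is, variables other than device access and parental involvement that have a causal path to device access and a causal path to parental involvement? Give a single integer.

The common causes are: free-lunch eligibility (to device access via free-lunch eligibility → counselor ratio → device access; to parental involvement via free-lunch eligibility → test scores → library usage → parental involvement); principal tenure (to device access via principal tenure → counselor ratio → device access; to parental involvement via principal tenure → test scores → library usage → parental involvement).
Every other variable lacks a causal path to at least one of device access and parental involvement.

2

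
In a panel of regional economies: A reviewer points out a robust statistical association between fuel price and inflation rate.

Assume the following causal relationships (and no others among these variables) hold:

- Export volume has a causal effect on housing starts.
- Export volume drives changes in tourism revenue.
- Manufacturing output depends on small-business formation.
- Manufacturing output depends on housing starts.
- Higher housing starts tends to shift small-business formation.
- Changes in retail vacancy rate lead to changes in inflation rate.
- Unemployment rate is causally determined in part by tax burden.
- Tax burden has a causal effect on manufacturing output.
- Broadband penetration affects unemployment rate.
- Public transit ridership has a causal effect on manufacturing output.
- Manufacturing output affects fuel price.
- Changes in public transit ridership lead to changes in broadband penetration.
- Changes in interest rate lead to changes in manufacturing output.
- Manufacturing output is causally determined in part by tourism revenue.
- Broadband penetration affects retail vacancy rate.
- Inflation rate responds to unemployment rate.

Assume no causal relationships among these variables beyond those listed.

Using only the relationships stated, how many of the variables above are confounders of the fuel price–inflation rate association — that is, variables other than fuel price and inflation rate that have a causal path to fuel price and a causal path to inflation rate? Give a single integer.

2

The common causes are: public transit ridership (to fuel price via public transit ridership → manufacturing output → fuel price; to inflation rate via public transit ridership → broadband penetration → unemployment rate → inflation rate); tax burden (to fuel price via tax burden → manufacturing output → fuel price; to inflation rate via tax burden → unemployment rate → inflation rate).
Every other variable lacks a causal path to at least one of fuel price and inflation rate.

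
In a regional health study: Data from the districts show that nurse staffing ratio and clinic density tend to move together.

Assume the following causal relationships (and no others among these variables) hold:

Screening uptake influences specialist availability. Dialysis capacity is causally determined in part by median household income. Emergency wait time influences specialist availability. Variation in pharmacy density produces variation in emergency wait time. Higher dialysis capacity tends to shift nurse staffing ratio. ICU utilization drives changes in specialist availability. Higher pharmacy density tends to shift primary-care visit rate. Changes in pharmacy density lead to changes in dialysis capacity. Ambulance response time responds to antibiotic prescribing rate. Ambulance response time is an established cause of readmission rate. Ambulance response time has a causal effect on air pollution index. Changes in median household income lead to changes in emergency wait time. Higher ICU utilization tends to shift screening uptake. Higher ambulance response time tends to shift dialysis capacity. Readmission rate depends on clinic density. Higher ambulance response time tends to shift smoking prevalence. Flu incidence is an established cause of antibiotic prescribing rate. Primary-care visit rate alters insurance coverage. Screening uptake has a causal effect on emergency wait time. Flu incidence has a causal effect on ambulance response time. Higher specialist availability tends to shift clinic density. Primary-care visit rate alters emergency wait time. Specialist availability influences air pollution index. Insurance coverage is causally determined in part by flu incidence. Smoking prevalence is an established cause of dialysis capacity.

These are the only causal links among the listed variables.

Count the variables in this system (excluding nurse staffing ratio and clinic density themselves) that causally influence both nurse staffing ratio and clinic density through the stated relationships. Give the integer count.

2

The common causes are: median household income (to nurse staffing ratio via median household income → dialysis capacity → nurse staffing ratio; to clinic density via median household income → emergency wait time → specialist availability → clinic density); pharmacy density (to nurse staffing ratio via pharmacy density → dialysis capacity → nurse staffing ratio; to clinic density via pharmacy density → emergency wait time → specialist availability → clinic density).
Every other variable lacks a causal path to at least one of nurse staffing ratio and clinic density.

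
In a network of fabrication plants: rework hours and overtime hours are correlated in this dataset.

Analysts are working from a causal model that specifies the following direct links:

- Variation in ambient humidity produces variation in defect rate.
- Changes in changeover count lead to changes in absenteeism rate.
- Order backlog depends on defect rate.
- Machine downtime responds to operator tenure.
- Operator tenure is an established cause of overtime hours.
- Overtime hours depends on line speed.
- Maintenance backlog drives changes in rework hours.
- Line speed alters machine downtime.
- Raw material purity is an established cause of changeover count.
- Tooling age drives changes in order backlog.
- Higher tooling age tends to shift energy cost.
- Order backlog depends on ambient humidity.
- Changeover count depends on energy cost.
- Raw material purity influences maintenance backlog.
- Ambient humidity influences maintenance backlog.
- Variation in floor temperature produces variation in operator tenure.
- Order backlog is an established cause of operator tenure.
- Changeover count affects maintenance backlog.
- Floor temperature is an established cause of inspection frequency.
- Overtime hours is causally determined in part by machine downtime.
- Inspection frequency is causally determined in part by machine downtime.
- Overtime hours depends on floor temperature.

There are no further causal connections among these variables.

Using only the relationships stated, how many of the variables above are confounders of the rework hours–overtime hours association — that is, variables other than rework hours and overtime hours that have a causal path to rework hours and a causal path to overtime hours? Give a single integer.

The common causes are: ambient humidity (to rework hours via ambient humidity → maintenance backlog → rework hours; to overtime hours via ambient humidity → order backlog → operator tenure → overtime hours); tooling age (to rework hours via tooling age → energy cost → changeover count → maintenance backlog → rework hours; to overtime hours via tooling age → order backlog → operator tenure → overtime hours).
Every other variable lacks a causal path to at least one of rework hours and overtime hours.

2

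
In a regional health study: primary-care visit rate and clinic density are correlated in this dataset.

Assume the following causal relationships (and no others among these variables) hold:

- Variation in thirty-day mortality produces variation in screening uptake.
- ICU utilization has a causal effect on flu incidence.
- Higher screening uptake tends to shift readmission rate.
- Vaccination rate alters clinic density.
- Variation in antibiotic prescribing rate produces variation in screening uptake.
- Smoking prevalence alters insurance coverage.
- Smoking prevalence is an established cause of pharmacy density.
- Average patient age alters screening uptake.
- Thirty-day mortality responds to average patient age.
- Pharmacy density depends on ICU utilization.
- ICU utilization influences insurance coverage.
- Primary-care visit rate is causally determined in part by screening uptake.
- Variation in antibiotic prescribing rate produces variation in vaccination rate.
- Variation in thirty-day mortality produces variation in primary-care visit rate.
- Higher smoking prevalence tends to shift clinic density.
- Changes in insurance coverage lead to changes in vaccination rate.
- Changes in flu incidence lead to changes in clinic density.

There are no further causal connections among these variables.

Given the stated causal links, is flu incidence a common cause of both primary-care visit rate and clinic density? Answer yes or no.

no

Flu incidence has no stated causal path to primary-care visit rate. A confounder must cause both variables, so flu incidence does not qualify.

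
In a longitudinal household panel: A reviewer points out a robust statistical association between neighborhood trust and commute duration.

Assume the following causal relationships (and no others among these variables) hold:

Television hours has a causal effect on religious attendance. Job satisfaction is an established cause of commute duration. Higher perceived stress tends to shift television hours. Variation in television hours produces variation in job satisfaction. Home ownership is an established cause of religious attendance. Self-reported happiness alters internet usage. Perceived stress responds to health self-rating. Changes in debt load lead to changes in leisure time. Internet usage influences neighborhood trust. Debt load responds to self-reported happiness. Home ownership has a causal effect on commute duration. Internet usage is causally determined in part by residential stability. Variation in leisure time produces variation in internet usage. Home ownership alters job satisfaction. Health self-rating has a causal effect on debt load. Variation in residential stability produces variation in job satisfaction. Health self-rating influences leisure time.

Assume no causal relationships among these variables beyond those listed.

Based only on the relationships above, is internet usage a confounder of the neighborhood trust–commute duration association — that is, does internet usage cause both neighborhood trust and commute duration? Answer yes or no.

no

Internet usage has no stated causal path to commute duration. A confounder must cause both variables, so internet usage does not qualify.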